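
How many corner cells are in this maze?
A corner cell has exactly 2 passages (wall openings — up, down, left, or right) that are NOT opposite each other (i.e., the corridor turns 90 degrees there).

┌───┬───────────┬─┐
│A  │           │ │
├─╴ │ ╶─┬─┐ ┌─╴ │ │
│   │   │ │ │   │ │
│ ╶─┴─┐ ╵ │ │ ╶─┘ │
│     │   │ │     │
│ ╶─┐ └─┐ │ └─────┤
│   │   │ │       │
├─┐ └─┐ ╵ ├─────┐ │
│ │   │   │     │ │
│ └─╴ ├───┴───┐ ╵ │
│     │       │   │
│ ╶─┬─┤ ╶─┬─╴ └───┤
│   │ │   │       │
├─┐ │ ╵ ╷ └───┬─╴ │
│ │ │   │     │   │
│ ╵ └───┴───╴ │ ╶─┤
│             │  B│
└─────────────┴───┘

Counting corner cells (2 non-opposite passages):
Total corners: 42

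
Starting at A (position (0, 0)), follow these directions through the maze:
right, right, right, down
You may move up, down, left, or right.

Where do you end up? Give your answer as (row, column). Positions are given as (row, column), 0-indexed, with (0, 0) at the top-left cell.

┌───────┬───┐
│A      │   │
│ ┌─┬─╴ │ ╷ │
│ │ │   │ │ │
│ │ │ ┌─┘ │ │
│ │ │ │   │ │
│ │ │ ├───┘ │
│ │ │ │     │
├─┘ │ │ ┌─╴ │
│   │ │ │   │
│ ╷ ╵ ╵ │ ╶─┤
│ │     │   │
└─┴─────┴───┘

Following directions step by step:
Start: (0, 0)
  right: (0, 0) → (0, 1)
  right: (0, 1) → (0, 2)
  right: (0, 2) → (0, 3)
  down: (0, 3) → (1, 3)
Final position: (1, 3)

Path taken:

┌───────┬───┐
│A → → ↓│   │
│ ┌─┬─╴ │ ╷ │
│ │ │  B│ │ │
│ │ │ ┌─┘ │ │
│ │ │ │   │ │
│ │ │ ├───┘ │
│ │ │ │     │
├─┘ │ │ ┌─╴ │
│   │ │ │   │
│ ╷ ╵ ╵ │ ╶─┤
│ │     │   │
└─┴─────┴───┘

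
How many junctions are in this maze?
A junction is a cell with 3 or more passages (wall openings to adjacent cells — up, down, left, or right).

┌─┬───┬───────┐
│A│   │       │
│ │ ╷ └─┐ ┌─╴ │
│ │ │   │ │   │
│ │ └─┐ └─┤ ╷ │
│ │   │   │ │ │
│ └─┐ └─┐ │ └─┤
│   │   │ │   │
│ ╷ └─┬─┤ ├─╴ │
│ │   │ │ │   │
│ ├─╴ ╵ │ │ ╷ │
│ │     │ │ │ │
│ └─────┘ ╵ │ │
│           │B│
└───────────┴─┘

Checking each cell for number of passages:

Junctions found (3+ passages):
  (0, 4): 3 passages
  (1, 6): 3 passages
  (3, 0): 3 passages
  (4, 6): 3 passages
  (5, 2): 3 passages
  (6, 4): 3 passages
Total junctions: 6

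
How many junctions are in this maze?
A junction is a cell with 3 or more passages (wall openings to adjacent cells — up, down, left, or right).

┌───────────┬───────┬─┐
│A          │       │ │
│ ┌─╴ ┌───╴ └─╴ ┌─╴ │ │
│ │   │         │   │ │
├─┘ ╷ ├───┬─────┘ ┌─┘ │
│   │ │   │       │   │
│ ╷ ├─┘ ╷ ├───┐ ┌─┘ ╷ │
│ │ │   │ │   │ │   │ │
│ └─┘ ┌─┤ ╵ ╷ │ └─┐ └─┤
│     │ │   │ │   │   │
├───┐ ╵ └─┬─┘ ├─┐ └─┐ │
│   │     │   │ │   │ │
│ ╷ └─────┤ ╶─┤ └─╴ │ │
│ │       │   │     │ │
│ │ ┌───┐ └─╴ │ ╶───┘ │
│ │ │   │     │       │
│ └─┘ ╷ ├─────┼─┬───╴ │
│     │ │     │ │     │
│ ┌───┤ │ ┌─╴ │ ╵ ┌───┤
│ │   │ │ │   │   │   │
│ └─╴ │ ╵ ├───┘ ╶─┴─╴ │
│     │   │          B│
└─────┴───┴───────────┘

Checking each cell for number of passages:

Junctions found (3+ passages):
  (0, 2): 3 passages
  (0, 7): 3 passages
  (1, 2): 3 passages
  (1, 5): 3 passages
  (2, 1): 3 passages
  (2, 7): 3 passages
  (2, 10): 3 passages
  (3, 9): 3 passages
  (4, 2): 3 passages
  (5, 3): 3 passages
  (6, 1): 3 passages
  (6, 7): 3 passages
  (7, 10): 3 passages
  (8, 0): 3 passages
  (9, 7): 3 passages
  (10, 7): 3 passages
Total junctions: 16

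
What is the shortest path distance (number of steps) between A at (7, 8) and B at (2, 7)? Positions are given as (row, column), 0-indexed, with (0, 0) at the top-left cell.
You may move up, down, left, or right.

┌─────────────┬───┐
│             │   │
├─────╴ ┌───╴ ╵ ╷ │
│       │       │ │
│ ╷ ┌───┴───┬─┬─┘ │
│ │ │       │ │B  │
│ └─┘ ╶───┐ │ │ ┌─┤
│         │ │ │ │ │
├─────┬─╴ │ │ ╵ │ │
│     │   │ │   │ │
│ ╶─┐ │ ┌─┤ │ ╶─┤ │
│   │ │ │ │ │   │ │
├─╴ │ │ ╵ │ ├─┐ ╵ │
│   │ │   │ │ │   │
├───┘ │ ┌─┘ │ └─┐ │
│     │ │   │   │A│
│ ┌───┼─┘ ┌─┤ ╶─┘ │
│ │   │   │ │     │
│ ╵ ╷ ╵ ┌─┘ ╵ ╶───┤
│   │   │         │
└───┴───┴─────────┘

Finding path from (7, 8) to (2, 7):
Path: (7,8) → (6,8) → (6,7) → (5,7) → (5,6) → (4,6) → (4,7) → (3,7) → (2,7)
Distance: 8 steps

Solution:

┌─────────────┬───┐
│             │   │
├─────╴ ┌───╴ ╵ ╷ │
│       │       │ │
│ ╷ ┌───┴───┬─┬─┘ │
│ │ │       │ │B  │
│ └─┘ ╶───┐ │ │ ┌─┤
│         │ │ │↑│ │
├─────┬─╴ │ │ ╵ │ │
│     │   │ │↱ ↑│ │
│ ╶─┐ │ ┌─┤ │ ╶─┤ │
│   │ │ │ │ │↑ ↰│ │
├─╴ │ │ ╵ │ ├─┐ ╵ │
│   │ │   │ │ │↑ ↰│
├───┘ │ ┌─┘ │ └─┐ │
│     │ │   │   │A│
│ ┌───┼─┘ ┌─┤ ╶─┘ │
│ │   │   │ │     │
│ ╵ ╷ ╵ ┌─┘ ╵ ╶───┤
│   │   │         │
└───┴───┴─────────┘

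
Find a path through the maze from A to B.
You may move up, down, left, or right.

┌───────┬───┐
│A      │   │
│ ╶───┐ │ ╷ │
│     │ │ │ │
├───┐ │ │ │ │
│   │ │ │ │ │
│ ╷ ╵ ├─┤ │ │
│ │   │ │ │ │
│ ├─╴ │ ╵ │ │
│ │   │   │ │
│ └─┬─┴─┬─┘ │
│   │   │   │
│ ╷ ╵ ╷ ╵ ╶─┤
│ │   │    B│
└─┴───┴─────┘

Finding the shortest path through the maze:
Path length: 19 steps
Directions: down → right → right → down → down → left → up → left → down → down → down → right → down → right → up → right → down → right → right

Solution:

┌───────┬───┐
│A      │   │
│ ╶───┐ │ ╷ │
│↳ → ↓│ │ │ │
├───┐ │ │ │ │
│↓ ↰│↓│ │ │ │
│ ╷ ╵ ├─┤ │ │
│↓│↑ ↲│ │ │ │
│ ├─╴ │ ╵ │ │
│↓│   │   │ │
│ └─┬─┴─┬─┘ │
│↳ ↓│↱ ↓│   │
│ ╷ ╵ ╷ ╵ ╶─┤
│ │↳ ↑│↳ → B│
└─┴───┴─────┘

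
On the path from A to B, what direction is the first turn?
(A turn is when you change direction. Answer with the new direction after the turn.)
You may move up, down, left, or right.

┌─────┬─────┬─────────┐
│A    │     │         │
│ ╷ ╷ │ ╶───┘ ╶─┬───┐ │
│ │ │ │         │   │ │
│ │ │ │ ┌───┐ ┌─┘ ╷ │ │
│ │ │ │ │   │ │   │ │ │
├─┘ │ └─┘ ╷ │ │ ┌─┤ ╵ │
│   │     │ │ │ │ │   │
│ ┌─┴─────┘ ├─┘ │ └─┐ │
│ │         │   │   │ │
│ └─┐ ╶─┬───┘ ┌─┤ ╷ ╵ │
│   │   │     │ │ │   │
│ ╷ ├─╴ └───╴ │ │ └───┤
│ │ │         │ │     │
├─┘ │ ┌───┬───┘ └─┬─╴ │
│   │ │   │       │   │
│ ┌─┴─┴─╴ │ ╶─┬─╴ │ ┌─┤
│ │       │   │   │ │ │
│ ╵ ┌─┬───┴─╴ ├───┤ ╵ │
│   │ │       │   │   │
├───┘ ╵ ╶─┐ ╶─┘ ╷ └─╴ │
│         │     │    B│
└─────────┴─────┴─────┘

Directions: right, right, down, down, down, right, right, up, right, down, down, left, left, left, down, right, down, right, right, right, up, up, right, up, up, right, up, right, down, down, right, down, down, left, up, left, down, down, right, right, down, left, down, down, right, down
First turn direction: down

Solution:

┌─────┬─────┬─────────┐
│A → ↓│     │         │
│ ╷ ╷ │ ╶───┘ ╶─┬───┐ │
│ │ │↓│         │↱ ↓│ │
│ │ │ │ ┌───┐ ┌─┘ ╷ │ │
│ │ │↓│ │↱ ↓│ │↱ ↑│↓│ │
├─┘ │ └─┘ ╷ │ │ ┌─┤ ╵ │
│   │↳ → ↑│↓│ │↑│ │↳ ↓│
│ ┌─┴─────┘ ├─┘ │ └─┐ │
│ │  ↓ ← ← ↲│↱ ↑│↓ ↰│↓│
│ └─┐ ╶─┬───┘ ┌─┤ ╷ ╵ │
│   │↳ ↓│    ↑│ │↓│↑ ↲│
│ ╷ ├─╴ └───╴ │ │ └───┤
│ │ │  ↳ → → ↑│ │↳ → ↓│
├─┘ │ ┌───┬───┘ └─┬─╴ │
│   │ │   │       │↓ ↲│
│ ┌─┴─┴─╴ │ ╶─┬─╴ │ ┌─┤
│ │       │   │   │↓│ │
│ ╵ ┌─┬───┴─╴ ├───┤ ╵ │
│   │ │       │   │↳ ↓│
├───┘ ╵ ╶─┐ ╶─┘ ╷ └─╴ │
│         │     │    B│
└─────────┴─────┴─────┘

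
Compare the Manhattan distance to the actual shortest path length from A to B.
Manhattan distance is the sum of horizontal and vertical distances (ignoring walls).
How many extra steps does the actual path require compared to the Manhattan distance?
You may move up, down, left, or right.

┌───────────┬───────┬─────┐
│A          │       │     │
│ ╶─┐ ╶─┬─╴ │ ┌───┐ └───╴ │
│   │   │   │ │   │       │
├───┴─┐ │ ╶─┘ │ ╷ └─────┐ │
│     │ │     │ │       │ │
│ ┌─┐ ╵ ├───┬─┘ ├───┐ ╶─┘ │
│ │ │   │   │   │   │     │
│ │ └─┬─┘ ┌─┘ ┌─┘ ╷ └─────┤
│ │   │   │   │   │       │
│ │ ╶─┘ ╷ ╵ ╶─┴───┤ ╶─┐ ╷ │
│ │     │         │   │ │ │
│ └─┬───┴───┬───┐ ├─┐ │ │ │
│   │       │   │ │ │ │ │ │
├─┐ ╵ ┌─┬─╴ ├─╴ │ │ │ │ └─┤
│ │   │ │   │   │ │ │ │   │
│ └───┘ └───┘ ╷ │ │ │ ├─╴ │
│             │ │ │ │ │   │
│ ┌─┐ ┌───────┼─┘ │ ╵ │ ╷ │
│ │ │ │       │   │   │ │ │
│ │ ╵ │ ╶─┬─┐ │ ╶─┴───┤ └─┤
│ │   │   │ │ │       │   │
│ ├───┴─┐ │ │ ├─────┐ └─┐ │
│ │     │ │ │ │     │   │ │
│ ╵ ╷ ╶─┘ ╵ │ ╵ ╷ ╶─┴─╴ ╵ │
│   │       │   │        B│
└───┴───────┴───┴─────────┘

Manhattan distance: |12 - 0| + |12 - 0| = 24
Actual path length: 50
Extra steps: 50 - 24 = 26

Solution:

┌───────────┬───────┬─────┐
│A → → → → ↓│↱ → → ↓│     │
│ ╶─┐ ╶─┬─╴ │ ┌───┐ └───╴ │
│   │   │↓ ↲│↑│↓ ↰│↳ → → ↓│
├───┴─┐ │ ╶─┘ │ ╷ └─────┐ │
│     │ │↳ → ↑│↓│↑ ← ↰  │↓│
│ ┌─┐ ╵ ├───┬─┘ ├───┐ ╶─┘ │
│ │ │   │   │↓ ↲│   │↑ ← ↲│
│ │ └─┬─┘ ┌─┘ ┌─┘ ╷ └─────┤
│ │   │   │↓ ↲│   │       │
│ │ ╶─┘ ╷ ╵ ╶─┴───┤ ╶─┐ ╷ │
│ │     │  ↳ → → ↓│   │ │ │
│ └─┬───┴───┬───┐ ├─┐ │ │ │
│   │       │   │↓│ │ │ │ │
├─┐ ╵ ┌─┬─╴ ├─╴ │ │ │ │ └─┤
│ │   │ │   │   │↓│ │ │   │
│ └───┘ └───┘ ╷ │ │ │ ├─╴ │
│             │ │↓│ │ │   │
│ ┌─┐ ┌───────┼─┘ │ ╵ │ ╷ │
│ │ │ │       │↓ ↲│   │ │ │
│ │ ╵ │ ╶─┬─┐ │ ╶─┴───┤ └─┤
│ │   │   │ │ │↳ → → ↓│   │
│ ├───┴─┐ │ │ ├─────┐ └─┐ │
│ │     │ │ │ │     │↳ ↓│ │
│ ╵ ╷ ╶─┘ ╵ │ ╵ ╷ ╶─┴─╴ ╵ │
│   │       │   │      ↳ B│
└───┴───────┴───┴─────────┘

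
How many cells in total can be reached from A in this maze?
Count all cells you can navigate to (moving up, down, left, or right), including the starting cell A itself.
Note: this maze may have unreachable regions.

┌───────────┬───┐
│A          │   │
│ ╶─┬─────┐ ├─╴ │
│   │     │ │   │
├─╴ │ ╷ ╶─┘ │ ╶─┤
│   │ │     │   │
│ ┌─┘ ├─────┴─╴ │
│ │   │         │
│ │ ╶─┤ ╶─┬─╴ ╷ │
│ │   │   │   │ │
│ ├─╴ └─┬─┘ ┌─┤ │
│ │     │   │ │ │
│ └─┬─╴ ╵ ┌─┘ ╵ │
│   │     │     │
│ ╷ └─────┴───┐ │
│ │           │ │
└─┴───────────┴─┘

Using BFS/flood-fill to find all reachable cells from A:
Maze size: 8 × 8 = 64 total cells
All cells are reachable — the maze is fully connected.
Reachable cells: 64

Reachable region (· marks reachable cells):

┌───────────┬───┐
│A · · · · ·│· ·│
│ ╶─┬─────┐ ├─╴ │
│· ·│· · ·│·│· ·│
├─╴ │ ╷ ╶─┘ │ ╶─┤
│· ·│·│· · ·│· ·│
│ ┌─┘ ├─────┴─╴ │
│·│· ·│· · · · ·│
│ │ ╶─┤ ╶─┬─╴ ╷ │
│·│· ·│· ·│· ·│·│
│ ├─╴ └─┬─┘ ┌─┤ │
│·│· · ·│· ·│·│·│
│ └─┬─╴ ╵ ┌─┘ ╵ │
│· ·│· · ·│· · ·│
│ ╷ └─────┴───┐ │
│·│· · · · · ·│·│
└─┴───────────┴─┘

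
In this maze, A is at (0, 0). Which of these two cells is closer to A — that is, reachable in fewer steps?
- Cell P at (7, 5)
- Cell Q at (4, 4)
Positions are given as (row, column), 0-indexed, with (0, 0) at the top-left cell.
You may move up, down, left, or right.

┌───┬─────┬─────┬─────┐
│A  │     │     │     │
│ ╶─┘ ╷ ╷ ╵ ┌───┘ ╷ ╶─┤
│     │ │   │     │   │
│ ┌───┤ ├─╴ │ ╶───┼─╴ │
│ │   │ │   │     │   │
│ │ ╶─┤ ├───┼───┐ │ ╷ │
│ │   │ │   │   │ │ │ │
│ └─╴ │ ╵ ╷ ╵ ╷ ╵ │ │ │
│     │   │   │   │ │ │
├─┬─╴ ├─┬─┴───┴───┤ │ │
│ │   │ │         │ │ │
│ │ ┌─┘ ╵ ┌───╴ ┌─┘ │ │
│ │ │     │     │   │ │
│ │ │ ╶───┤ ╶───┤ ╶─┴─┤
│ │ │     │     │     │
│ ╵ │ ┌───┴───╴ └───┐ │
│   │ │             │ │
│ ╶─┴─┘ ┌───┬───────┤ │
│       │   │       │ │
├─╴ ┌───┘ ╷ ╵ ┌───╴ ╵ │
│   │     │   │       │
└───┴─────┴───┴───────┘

Shortest path A → P at (7, 5): 24 steps
Shortest path A → Q at (4, 4): 10 steps

Q is closer (10 steps vs 24 steps).

Path to P:

┌───┬─────┬─────┬─────┐
│A  │     │     │     │
│ ╶─┘ ╷ ╷ ╵ ┌───┘ ╷ ╶─┤
│↓    │ │   │     │   │
│ ┌───┤ ├─╴ │ ╶───┼─╴ │
│↓│   │ │   │     │   │
│ │ ╶─┤ ├───┼───┐ │ ╷ │
│↓│   │ │   │   │ │ │ │
│ └─╴ │ ╵ ╷ ╵ ╷ ╵ │ │ │
│↳ → ↓│   │   │   │ │ │
├─┬─╴ ├─┬─┴───┴───┤ │ │
│ │↓ ↲│ │         │ │ │
│ │ ┌─┘ ╵ ┌───╴ ┌─┘ │ │
│ │↓│     │     │   │ │
│ │ │ ╶───┤ ╶───┤ ╶─┴─┤
│ │↓│     │P ← ↰│     │
│ ╵ │ ┌───┴───╴ └───┐ │
│↓ ↲│ │↱ → → → ↑    │ │
│ ╶─┴─┘ ┌───┬───────┤ │
│↳ → → ↑│   │       │ │
├─╴ ┌───┘ ╷ ╵ ┌───╴ ╵ │
│   │     │   │       │
└───┴─────┴───┴───────┘

Path to Q:

┌───┬─────┬─────┬─────┐
│A  │↱ ↓  │     │     │
│ ╶─┘ ╷ ╷ ╵ ┌───┘ ╷ ╶─┤
│↳ → ↑│↓│   │     │   │
│ ┌───┤ ├─╴ │ ╶───┼─╴ │
│ │   │↓│   │     │   │
│ │ ╶─┤ ├───┼───┐ │ ╷ │
│ │   │↓│   │   │ │ │ │
│ └─╴ │ ╵ ╷ ╵ ╷ ╵ │ │ │
│     │↳ Q│   │   │ │ │
├─┬─╴ ├─┬─┴───┴───┤ │ │
│ │   │ │         │ │ │
│ │ ┌─┘ ╵ ┌───╴ ┌─┘ │ │
│ │ │     │     │   │ │
│ │ │ ╶───┤ ╶───┤ ╶─┴─┤
│ │ │     │     │     │
│ ╵ │ ┌───┴───╴ └───┐ │
│   │ │             │ │
│ ╶─┴─┘ ┌───┬───────┤ │
│       │   │       │ │
├─╴ ┌───┘ ╷ ╵ ┌───╴ ╵ │
│   │     │   │       │
└───┴─────┴───┴───────┘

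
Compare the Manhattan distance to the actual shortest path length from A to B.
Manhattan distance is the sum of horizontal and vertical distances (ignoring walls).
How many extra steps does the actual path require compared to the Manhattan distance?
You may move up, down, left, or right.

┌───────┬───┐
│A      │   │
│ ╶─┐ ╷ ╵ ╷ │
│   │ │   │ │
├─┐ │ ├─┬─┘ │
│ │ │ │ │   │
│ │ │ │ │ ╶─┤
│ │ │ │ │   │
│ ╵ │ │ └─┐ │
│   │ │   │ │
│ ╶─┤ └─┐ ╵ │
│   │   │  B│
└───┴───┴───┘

Manhattan distance: |5 - 0| + |5 - 0| = 10
Actual path length: 14
Extra steps: 14 - 10 = 4

Solution:

┌───────┬───┐
│A → → ↓│↱ ↓│
│ ╶─┐ ╷ ╵ ╷ │
│   │ │↳ ↑│↓│
├─┐ │ ├─┬─┘ │
│ │ │ │ │↓ ↲│
│ │ │ │ │ ╶─┤
│ │ │ │ │↳ ↓│
│ ╵ │ │ └─┐ │
│   │ │   │↓│
│ ╶─┤ └─┐ ╵ │
│   │   │  B│
└───┴───┴───┘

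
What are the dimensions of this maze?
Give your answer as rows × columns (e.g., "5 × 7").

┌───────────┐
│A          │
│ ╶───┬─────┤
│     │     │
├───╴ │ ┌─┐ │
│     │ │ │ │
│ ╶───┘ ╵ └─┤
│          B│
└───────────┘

Counting the maze dimensions:
Rows (vertical): 4
Columns (horizontal): 6
Dimensions: 4 × 6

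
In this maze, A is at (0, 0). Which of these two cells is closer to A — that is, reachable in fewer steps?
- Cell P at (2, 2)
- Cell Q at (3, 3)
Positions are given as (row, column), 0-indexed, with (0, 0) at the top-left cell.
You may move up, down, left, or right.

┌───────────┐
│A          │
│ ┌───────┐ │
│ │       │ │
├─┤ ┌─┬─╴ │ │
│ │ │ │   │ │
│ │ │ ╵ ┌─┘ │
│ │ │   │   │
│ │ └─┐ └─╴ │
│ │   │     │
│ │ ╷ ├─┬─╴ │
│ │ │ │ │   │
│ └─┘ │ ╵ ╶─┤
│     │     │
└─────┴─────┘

Shortest path A → P at (2, 2): 14 steps
Shortest path A → Q at (3, 3): 12 steps

Q is closer (12 steps vs 14 steps).

Path to P:

┌───────────┐
│A → → → → ↓│
│ ┌───────┐ │
│ │       │↓│
├─┤ ┌─┬─╴ │ │
│ │ │P│   │↓│
│ │ │ ╵ ┌─┘ │
│ │ │↑ ↰│  ↓│
│ │ └─┐ └─╴ │
│ │   │↑ ← ↲│
│ │ ╷ ├─┬─╴ │
│ │ │ │ │   │
│ └─┘ │ ╵ ╶─┤
│     │     │
└─────┴─────┘

Path to Q:

┌───────────┐
│A → → → → ↓│
│ ┌───────┐ │
│ │       │↓│
├─┤ ┌─┬─╴ │ │
│ │ │ │   │↓│
│ │ │ ╵ ┌─┘ │
│ │ │  Q│  ↓│
│ │ └─┐ └─╴ │
│ │   │↑ ← ↲│
│ │ ╷ ├─┬─╴ │
│ │ │ │ │   │
│ └─┘ │ ╵ ╶─┤
│     │     │
└─────┴─────┘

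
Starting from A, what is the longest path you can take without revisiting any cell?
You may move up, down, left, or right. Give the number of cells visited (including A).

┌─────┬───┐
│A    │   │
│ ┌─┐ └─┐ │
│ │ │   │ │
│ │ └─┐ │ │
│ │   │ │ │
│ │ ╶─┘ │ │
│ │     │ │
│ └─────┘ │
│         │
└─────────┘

Finding longest simple path using DFS:
Start: (0, 0)
Longest path visits 14 cells
Path: A → down → down → down → down → right → right → right → right → up → up → up → up → left

Solution:

┌─────┬───┐
│A    │B ↰│
│ ┌─┐ └─┐ │
│↓│ │   │↑│
│ │ └─┐ │ │
│↓│   │ │↑│
│ │ ╶─┘ │ │
│↓│     │↑│
│ └─────┘ │
│↳ → → → ↑│
└─────────┘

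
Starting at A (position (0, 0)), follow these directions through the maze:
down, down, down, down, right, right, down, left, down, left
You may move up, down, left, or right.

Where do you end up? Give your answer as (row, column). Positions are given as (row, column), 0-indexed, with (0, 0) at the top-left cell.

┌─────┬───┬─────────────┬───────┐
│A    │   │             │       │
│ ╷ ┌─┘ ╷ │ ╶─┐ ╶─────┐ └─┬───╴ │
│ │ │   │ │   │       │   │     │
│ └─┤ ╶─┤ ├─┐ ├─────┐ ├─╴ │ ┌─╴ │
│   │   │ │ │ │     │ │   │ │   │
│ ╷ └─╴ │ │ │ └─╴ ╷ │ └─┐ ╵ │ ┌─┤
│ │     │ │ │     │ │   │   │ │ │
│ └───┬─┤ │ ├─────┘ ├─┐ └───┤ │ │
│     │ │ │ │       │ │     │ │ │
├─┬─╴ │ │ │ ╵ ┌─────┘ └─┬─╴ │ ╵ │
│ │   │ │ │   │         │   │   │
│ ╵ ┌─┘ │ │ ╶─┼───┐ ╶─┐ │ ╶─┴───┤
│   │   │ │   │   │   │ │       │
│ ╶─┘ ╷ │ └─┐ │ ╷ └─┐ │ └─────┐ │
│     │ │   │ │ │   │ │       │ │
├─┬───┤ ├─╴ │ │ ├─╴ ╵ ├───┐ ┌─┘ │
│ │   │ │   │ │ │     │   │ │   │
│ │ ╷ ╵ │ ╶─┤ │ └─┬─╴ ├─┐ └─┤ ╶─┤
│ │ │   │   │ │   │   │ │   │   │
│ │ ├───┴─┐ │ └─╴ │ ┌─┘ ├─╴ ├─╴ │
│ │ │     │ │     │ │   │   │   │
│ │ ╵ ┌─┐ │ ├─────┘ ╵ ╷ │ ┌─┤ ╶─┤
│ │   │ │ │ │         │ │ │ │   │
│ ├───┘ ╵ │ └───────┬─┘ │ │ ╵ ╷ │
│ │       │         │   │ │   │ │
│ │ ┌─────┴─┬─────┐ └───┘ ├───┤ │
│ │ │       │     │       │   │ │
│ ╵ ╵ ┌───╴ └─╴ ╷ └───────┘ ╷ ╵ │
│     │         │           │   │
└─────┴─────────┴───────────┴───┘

Following directions step by step:
Start: (0, 0)
  down: (0, 0) → (1, 0)
  down: (1, 0) → (2, 0)
  down: (2, 0) → (3, 0)
  down: (3, 0) → (4, 0)
  right: (4, 0) → (4, 1)
  right: (4, 1) → (4, 2)
  down: (4, 2) → (5, 2)
  left: (5, 2) → (5, 1)
  down: (5, 1) → (6, 1)
  left: (6, 1) → (6, 0)
Final position: (6, 0)

Path taken:

┌─────┬───┬─────────────┬───────┐
│A    │   │             │       │
│ ╷ ┌─┘ ╷ │ ╶─┐ ╶─────┐ └─┬───╴ │
│↓│ │   │ │   │       │   │     │
│ └─┤ ╶─┤ ├─┐ ├─────┐ ├─╴ │ ┌─╴ │
│↓  │   │ │ │ │     │ │   │ │   │
│ ╷ └─╴ │ │ │ └─╴ ╷ │ └─┐ ╵ │ ┌─┤
│↓│     │ │ │     │ │   │   │ │ │
│ └───┬─┤ │ ├─────┘ ├─┐ └───┤ │ │
│↳ → ↓│ │ │ │       │ │     │ │ │
├─┬─╴ │ │ │ ╵ ┌─────┘ └─┬─╴ │ ╵ │
│ │↓ ↲│ │ │   │         │   │   │
│ ╵ ┌─┘ │ │ ╶─┼───┐ ╶─┐ │ ╶─┴───┤
│B ↲│   │ │   │   │   │ │       │
│ ╶─┘ ╷ │ └─┐ │ ╷ └─┐ │ └─────┐ │
│     │ │   │ │ │   │ │       │ │
├─┬───┤ ├─╴ │ │ ├─╴ ╵ ├───┐ ┌─┘ │
│ │   │ │   │ │ │     │   │ │   │
│ │ ╷ ╵ │ ╶─┤ │ └─┬─╴ ├─┐ └─┤ ╶─┤
│ │ │   │   │ │   │   │ │   │   │
│ │ ├───┴─┐ │ └─╴ │ ┌─┘ ├─╴ ├─╴ │
│ │ │     │ │     │ │   │   │   │
│ │ ╵ ┌─┐ │ ├─────┘ ╵ ╷ │ ┌─┤ ╶─┤
│ │   │ │ │ │         │ │ │ │   │
│ ├───┘ ╵ │ └───────┬─┘ │ │ ╵ ╷ │
│ │       │         │   │ │   │ │
│ │ ┌─────┴─┬─────┐ └───┘ ├───┤ │
│ │ │       │     │       │   │ │
│ ╵ ╵ ┌───╴ └─╴ ╷ └───────┘ ╷ ╵ │
│     │         │           │   │
└─────┴─────────┴───────────┴───┘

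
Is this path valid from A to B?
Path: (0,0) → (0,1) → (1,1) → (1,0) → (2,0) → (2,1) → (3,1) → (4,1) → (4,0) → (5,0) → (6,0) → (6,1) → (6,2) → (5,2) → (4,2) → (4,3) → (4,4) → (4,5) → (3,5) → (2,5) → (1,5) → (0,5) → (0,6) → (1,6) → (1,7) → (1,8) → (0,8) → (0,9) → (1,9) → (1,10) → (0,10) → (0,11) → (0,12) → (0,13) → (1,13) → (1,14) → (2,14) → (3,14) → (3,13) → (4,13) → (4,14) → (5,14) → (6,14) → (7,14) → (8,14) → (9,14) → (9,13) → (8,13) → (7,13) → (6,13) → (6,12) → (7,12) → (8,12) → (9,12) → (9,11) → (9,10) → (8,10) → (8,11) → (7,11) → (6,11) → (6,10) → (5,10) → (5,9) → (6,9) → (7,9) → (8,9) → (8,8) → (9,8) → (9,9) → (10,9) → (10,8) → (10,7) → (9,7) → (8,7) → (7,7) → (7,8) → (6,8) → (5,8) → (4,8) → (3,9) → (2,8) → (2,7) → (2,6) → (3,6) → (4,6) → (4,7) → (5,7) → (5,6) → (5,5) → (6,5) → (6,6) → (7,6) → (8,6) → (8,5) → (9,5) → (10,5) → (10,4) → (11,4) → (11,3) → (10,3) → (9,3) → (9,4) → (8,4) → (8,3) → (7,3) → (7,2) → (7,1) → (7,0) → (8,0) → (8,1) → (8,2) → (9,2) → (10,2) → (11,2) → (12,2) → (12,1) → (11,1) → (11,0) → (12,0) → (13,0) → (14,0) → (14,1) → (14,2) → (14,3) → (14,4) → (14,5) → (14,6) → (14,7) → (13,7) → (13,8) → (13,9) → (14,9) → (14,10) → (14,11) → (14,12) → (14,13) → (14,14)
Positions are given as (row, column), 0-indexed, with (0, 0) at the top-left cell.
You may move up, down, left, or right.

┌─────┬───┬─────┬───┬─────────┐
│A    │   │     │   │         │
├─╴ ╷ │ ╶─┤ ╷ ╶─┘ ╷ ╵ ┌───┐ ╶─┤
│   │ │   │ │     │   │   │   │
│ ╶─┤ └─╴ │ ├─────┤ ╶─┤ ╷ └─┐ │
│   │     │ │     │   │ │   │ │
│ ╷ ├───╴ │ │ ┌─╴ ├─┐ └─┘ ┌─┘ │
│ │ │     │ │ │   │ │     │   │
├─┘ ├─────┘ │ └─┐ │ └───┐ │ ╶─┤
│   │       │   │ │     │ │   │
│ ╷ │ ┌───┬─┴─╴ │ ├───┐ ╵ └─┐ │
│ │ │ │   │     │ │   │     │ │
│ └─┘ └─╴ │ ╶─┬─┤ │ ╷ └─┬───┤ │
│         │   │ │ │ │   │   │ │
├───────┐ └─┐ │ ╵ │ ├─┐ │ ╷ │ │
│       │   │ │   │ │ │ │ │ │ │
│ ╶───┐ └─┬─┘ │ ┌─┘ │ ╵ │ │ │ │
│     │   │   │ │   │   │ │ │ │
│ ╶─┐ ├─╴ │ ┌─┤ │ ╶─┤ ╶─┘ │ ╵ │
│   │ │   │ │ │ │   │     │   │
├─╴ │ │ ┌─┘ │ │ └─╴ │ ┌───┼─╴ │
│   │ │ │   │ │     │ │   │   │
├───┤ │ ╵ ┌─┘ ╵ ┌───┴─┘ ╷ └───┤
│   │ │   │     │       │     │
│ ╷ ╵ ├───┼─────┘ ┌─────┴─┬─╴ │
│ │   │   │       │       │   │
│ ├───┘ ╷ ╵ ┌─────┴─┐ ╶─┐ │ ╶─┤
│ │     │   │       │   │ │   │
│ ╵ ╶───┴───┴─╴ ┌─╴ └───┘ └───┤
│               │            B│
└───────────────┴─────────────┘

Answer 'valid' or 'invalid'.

Checking path validity:
Result: Invalid move at step 79: cannot move from (4, 8) to (3, 9).

invalid

Correct solution:

┌─────┬───┬─────┬───┬─────────┐
│A ↓  │   │↱ ↓  │↱ ↓│↱ → → ↓  │
├─╴ ╷ │ ╶─┤ ╷ ╶─┘ ╷ ╵ ┌───┐ ╶─┤
│↓ ↲│ │   │↑│↳ → ↑│↳ ↑│   │↳ ↓│
│ ╶─┤ └─╴ │ ├─────┤ ╶─┤ ╷ └─┐ │
│↳ ↓│     │↑│↓ ← ↰│   │ │   │↓│
│ ╷ ├───╴ │ │ ┌─╴ ├─┐ └─┘ ┌─┘ │
│ │↓│     │↑│↓│  ↑│ │     │↓ ↲│
├─┘ ├─────┘ │ └─┐ │ └───┐ │ ╶─┤
│↓ ↲│↱ → → ↑│↳ ↓│↑│     │ │↳ ↓│
│ ╷ │ ┌───┬─┴─╴ │ ├───┐ ╵ └─┐ │
│↓│ │↑│   │↓ ← ↲│↑│↓ ↰│     │↓│
│ └─┘ └─╴ │ ╶─┬─┤ │ ╷ └─┬───┤ │
│↳ → ↑    │↳ ↓│ │↑│↓│↑ ↰│↓ ↰│↓│
├───────┐ └─┐ │ ╵ │ ├─┐ │ ╷ │ │
│↓ ← ← ↰│   │↓│↱ ↑│↓│ │↑│↓│↑│↓│
│ ╶───┐ └─┬─┘ │ ┌─┘ │ ╵ │ │ │ │
│↳ → ↓│↑ ↰│↓ ↲│↑│↓ ↲│↱ ↑│↓│↑│↓│
│ ╶─┐ ├─╴ │ ┌─┤ │ ╶─┤ ╶─┘ │ ╵ │
│   │↓│↱ ↑│↓│ │↑│↳ ↓│↑ ← ↲│↑ ↲│
├─╴ │ │ ┌─┘ │ │ └─╴ │ ┌───┼─╴ │
│   │↓│↑│↓ ↲│ │↑ ← ↲│ │   │   │
├───┤ │ ╵ ┌─┘ ╵ ┌───┴─┘ ╷ └───┤
│↓ ↰│↓│↑ ↲│     │       │     │
│ ╷ ╵ ├───┼─────┘ ┌─────┴─┬─╴ │
│↓│↑ ↲│   │       │       │   │
│ ├───┘ ╷ ╵ ┌─────┴─┐ ╶─┐ │ ╶─┤
│↓│     │   │  ↱ → ↓│   │ │   │
│ ╵ ╶───┴───┴─╴ ┌─╴ └───┘ └───┤
│↳ → → → → → → ↑│  ↳ → → → → B│
└───────────────┴─────────────┘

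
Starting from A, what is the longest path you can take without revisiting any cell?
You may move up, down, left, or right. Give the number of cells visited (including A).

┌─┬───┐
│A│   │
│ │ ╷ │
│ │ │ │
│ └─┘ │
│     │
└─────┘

Finding longest simple path using DFS:
Start: (0, 0)
Longest path visits 9 cells
Path: A → down → down → right → right → up → up → left → down

Solution:

┌─┬───┐
│A│↓ ↰│
│ │ ╷ │
│↓│B│↑│
│ └─┘ │
│↳ → ↑│
└─────┘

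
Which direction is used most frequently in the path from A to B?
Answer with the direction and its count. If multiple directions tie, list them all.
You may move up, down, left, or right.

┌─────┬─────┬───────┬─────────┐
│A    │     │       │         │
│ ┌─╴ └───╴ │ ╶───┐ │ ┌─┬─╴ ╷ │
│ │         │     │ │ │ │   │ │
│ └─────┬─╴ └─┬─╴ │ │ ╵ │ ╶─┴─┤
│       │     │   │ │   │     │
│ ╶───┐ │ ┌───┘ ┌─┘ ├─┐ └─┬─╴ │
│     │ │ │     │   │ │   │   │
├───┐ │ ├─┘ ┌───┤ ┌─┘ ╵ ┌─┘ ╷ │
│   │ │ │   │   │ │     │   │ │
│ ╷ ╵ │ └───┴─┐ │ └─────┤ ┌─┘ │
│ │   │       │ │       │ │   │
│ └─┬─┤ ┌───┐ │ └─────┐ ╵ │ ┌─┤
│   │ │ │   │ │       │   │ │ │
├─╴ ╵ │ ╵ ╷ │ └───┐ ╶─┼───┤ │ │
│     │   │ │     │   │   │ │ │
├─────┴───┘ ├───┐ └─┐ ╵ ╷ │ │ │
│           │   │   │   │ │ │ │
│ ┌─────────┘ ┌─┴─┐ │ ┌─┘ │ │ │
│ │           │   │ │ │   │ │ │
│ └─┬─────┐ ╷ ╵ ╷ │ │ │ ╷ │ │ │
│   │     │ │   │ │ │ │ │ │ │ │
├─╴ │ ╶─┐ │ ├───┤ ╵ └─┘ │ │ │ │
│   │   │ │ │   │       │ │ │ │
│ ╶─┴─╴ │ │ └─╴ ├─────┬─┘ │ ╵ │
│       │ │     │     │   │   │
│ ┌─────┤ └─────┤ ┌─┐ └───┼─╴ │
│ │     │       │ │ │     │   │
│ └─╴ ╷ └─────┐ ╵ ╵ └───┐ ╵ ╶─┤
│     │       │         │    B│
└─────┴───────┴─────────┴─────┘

Directions: down, down, right, right, right, down, down, down, down, down, right, up, right, down, down, left, left, left, left, left, down, down, right, down, left, down, right, right, right, up, left, up, right, right, down, down, down, right, right, right, down, right, up, up, right, right, down, right, right, down, right, right
Counts: {'down': 19, 'right': 21, 'up': 5, 'left': 7}
Most common: right (21 times)

Solution:

┌─────┬─────┬───────┬─────────┐
│A    │     │       │         │
│ ┌─╴ └───╴ │ ╶───┐ │ ┌─┬─╴ ╷ │
│↓│         │     │ │ │ │   │ │
│ └─────┬─╴ └─┬─╴ │ │ ╵ │ ╶─┴─┤
│↳ → → ↓│     │   │ │   │     │
│ ╶───┐ │ ┌───┘ ┌─┘ ├─┐ └─┬─╴ │
│     │↓│ │     │   │ │   │   │
├───┐ │ ├─┘ ┌───┤ ┌─┘ ╵ ┌─┘ ╷ │
│   │ │↓│   │   │ │     │   │ │
│ ╷ ╵ │ └───┴─┐ │ └─────┤ ┌─┘ │
│ │   │↓      │ │       │ │   │
│ └─┬─┤ ┌───┐ │ └─────┐ ╵ │ ┌─┤
│   │ │↓│↱ ↓│ │       │   │ │ │
├─╴ ╵ │ ╵ ╷ │ └───┐ ╶─┼───┤ │ │
│     │↳ ↑│↓│     │   │   │ │ │
├─────┴───┘ ├───┐ └─┐ ╵ ╷ │ │ │
│↓ ← ← ← ← ↲│   │   │   │ │ │ │
│ ┌─────────┘ ┌─┴─┐ │ ┌─┘ │ │ │
│↓│           │   │ │ │   │ │ │
│ └─┬─────┐ ╷ ╵ ╷ │ │ │ ╷ │ │ │
│↳ ↓│↱ → ↓│ │   │ │ │ │ │ │ │ │
├─╴ │ ╶─┐ │ ├───┤ ╵ └─┘ │ │ │ │
│↓ ↲│↑ ↰│↓│ │   │       │ │ │ │
│ ╶─┴─╴ │ │ └─╴ ├─────┬─┘ │ ╵ │
│↳ → → ↑│↓│     │↱ → ↓│   │   │
│ ┌─────┤ └─────┤ ┌─┐ └───┼─╴ │
│ │     │↳ → → ↓│↑│ │↳ → ↓│   │
│ └─╴ ╷ └─────┐ ╵ ╵ └───┐ ╵ ╶─┤
│     │       │↳ ↑      │↳ → B│
└─────┴───────┴─────────┴─────┘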